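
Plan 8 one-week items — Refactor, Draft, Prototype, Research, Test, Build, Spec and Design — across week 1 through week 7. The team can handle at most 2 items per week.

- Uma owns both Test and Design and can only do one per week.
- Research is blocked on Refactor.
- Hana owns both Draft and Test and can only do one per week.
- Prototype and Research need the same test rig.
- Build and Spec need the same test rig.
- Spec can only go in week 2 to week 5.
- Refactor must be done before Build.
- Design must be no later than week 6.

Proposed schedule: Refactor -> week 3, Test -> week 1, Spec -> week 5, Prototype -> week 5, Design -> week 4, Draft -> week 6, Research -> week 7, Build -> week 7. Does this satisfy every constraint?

Uma owns both Test and Design and can only do one per week — holds.
Prototype and Research need the same test rig — holds.
Research is blocked on Refactor — holds.
Design must be no later than week 6 — holds.
Spec can only go in week 2 to week 5 — holds.
Refactor must be done before Build — holds.
Hana owns both Draft and Test and can only do one per week — holds.
The team can handle at most 2 items per week — holds.
Build and Spec need the same test rig — holds.

Valid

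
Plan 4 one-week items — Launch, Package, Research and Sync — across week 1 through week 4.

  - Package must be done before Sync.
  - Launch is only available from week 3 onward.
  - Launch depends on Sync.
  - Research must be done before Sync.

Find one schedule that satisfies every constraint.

Research -> week 1, Package -> week 1, Launch -> week 3, Sync -> week 2

Checking: Sync(week 2) before Launch(week 3); Package(week 1) before Sync(week 2); Research(week 1) before Sync(week 2); Launch=week 3 in [week 3,week 4].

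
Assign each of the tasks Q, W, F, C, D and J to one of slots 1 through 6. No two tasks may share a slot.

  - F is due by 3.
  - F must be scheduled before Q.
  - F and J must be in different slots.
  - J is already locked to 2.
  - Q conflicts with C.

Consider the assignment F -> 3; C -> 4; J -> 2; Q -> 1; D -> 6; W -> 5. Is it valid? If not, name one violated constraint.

No — it violates: F must be scheduled before Q

Q conflicts with C — holds.
F is due by 3 — holds.
No two tasks may share a slot — holds.
J is already locked to 2 — holds.
F must be scheduled before Q — violated.
F and J must be in different slots — holds.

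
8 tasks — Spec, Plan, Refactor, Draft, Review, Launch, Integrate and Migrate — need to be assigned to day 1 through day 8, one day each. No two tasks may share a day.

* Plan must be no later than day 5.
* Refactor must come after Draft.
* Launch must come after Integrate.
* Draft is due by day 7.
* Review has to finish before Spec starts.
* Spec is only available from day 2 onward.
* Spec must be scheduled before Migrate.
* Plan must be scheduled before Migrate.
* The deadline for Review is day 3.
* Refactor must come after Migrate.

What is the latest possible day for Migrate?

Precedence pushes Migrate to at least day 3; downstream work caps Migrate at day 7.
Migrate at day 7 is achievable: Spec=day 3, Draft=day 4, Launch=day 6, Refactor=day 8, Integrate=day 5, Review=day 1, Migrate=day 7, Plan=day 2.

day 7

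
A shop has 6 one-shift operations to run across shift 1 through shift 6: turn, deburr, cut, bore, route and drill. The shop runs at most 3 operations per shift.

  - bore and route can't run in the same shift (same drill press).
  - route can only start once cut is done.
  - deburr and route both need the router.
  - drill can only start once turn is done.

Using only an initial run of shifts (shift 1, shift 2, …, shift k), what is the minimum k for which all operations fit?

The precedence chain requires at least 2 distinct shifts.
With at most 3 per shift and 6 operations, at least 2 shifts are needed.
Could 2 shifts be enough, i.e. nothing placed later than shift 2? No: route must come after cut (at shift 1 or later) → {shift 2}; cut must come before route (at shift 2 or earlier) → {shift 1}; drill must come after turn (at shift 1 or later) → {shift 2}; turn must come before drill (at shift 2 or earlier) → {shift 1}; bore can't share with route (shift 2) → {shift 1}; deburr can't share with route (shift 2) → {shift 1}; that puts turn, deburr, cut and bore all in shift 1 — more than 3 per shift.
So 2 shifts is not enough.
3 works (last occupied shift: shift 3): for example cut=shift 1; bore=shift 3; drill=shift 2; deburr=shift 1; route=shift 2; turn=shift 1.

3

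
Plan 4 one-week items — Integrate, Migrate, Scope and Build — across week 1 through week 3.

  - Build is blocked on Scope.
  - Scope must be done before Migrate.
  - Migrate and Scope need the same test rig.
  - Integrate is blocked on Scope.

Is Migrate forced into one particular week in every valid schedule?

No

Migrate can be week 2 (e.g. Build=week 2, Migrate=week 2, Scope=week 1, Integrate=week 2) or week 3 (e.g. Integrate in week 2, Migrate in week 3, Build in week 2, Scope in week 1).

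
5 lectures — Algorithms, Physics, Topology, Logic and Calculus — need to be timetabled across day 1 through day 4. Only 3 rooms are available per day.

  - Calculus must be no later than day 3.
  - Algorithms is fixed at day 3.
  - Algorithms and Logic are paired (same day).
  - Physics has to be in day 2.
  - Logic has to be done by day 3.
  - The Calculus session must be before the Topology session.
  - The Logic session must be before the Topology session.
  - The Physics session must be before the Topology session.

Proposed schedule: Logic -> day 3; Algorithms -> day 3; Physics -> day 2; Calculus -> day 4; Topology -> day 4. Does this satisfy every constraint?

Algorithms is fixed at day 3 — holds.
Calculus must be no later than day 3 — violated.
Logic has to be done by day 3 — holds.
The Calculus session must be before the Topology session — violated.
The Physics session must be before the Topology session — holds.
Physics has to be in day 2 — holds.
The Logic session must be before the Topology session — holds.
Only 3 rooms are available per day — holds.
Algorithms and Logic are paired (same day) — holds.

No — it violates: Calculus must be no later than day 3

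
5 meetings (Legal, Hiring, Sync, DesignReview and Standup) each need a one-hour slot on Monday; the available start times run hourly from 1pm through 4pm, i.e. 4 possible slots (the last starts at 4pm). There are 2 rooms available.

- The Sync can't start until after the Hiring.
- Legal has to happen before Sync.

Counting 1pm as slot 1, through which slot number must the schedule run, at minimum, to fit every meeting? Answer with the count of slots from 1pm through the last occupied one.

3 slots

The precedence chain requires at least 2 distinct slots.
With at most 2 per slot and 5 meetings, at least 3 slots are needed.
3 works (last occupied slot: 3pm): for example DesignReview -> 2pm; Standup -> 3pm; Legal -> 1pm; Hiring -> 1pm; Sync -> 2pm.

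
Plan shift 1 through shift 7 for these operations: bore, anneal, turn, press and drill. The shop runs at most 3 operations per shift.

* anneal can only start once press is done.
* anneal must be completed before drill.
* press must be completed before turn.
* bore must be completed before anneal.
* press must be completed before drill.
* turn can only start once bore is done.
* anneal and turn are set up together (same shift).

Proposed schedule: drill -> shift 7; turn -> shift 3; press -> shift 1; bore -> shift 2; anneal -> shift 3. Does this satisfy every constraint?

Valid

turn can only start once bore is done — holds.
press must be completed before drill — holds.
The shop runs at most 3 operations per shift — holds.
bore must be completed before anneal — holds.
press must be completed before turn — holds.
anneal can only start once press is done — holds.
anneal and turn are set up together (same shift) — holds.
anneal must be completed before drill — holds.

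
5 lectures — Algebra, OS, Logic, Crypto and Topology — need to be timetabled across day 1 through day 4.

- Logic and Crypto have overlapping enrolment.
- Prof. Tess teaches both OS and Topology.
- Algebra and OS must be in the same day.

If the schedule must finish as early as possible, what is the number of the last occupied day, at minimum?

day 2

Could 1 day be enough, i.e. nothing placed later than day 1? No: Topology can't share with OS (day 1) → nothing is left.
So 1 day is not enough.
2 works (last occupied day: day 2): for example Logic -> day 1, OS -> day 1, Algebra -> day 1, Crypto -> day 2, Topology -> day 2.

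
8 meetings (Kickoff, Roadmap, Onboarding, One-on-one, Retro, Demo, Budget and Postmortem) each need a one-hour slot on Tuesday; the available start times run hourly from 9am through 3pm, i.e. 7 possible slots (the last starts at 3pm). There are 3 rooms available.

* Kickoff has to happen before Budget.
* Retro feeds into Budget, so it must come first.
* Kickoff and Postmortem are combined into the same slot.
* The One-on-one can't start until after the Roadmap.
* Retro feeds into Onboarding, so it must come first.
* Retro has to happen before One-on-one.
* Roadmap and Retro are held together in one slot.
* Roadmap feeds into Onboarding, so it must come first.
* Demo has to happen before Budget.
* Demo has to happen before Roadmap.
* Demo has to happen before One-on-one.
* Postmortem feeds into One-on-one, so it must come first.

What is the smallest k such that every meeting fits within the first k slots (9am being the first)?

The precedence chain requires at least 3 distinct slots.
With at most 3 per slot and 8 meetings, at least 3 slots are needed.
3 works (last occupied slot: 11am): for example Roadmap=10am; Demo=9am; One-on-one=11am; Budget=11am; Onboarding=11am; Postmortem=9am; Retro=10am; Kickoff=9am.

3 slots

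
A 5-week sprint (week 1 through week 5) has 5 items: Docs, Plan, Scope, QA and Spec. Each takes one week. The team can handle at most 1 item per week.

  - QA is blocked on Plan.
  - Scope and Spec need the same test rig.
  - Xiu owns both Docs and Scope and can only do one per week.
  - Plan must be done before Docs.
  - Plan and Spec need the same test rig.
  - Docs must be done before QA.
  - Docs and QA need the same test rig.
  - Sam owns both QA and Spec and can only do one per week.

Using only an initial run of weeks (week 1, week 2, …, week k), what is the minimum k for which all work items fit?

5 weeks

The precedence chain requires at least 3 distinct weeks.
With at most 1 per week and 5 work items, at least 5 weeks are needed.
5 works (last occupied week: week 5): for example Scope in week 4, Plan in week 1, QA in week 3, Docs in week 2, Spec in week 5.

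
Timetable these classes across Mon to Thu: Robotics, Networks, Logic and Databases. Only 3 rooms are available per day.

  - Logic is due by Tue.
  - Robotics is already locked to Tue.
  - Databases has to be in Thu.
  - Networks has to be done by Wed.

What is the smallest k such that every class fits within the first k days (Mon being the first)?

4

With at most 3 per day and 4 classes, at least 2 days are needed.
Databases can't be placed before Thu — that is day 4 counting from Mon — so the schedule must run through at least 4 days.
4 works (last occupied day: Thu): for example Networks in Mon, Logic in Mon, Databases in Thu, Robotics in Tue.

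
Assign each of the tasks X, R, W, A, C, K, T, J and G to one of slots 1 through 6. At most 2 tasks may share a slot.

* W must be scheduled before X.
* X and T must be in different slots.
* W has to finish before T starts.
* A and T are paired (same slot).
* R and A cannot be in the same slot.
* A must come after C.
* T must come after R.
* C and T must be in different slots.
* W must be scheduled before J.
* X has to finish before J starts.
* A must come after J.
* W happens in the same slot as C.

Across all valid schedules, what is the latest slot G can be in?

G at 6 is achievable: K in 3, A in 4, C in 1, G in 6, T in 4, J in 3, W in 1, R in 2, X in 2.

6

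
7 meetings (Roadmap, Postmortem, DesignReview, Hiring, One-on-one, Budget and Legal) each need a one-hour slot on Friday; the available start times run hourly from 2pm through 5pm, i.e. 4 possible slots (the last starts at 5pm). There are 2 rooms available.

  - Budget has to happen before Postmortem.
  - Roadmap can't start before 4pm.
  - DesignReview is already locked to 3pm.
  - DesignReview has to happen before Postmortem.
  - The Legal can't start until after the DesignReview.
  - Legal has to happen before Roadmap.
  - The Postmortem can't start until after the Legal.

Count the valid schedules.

12

Splitting on Hiring: it can be 2pm (6), 3pm (3), 4pm (3). Listing each branch's schedules as (Roadmap, Postmortem, DesignReview, One-on-one, Budget, Legal):
Hiring=2pm: (5pm,5pm,3pm,2pm,3pm,4pm) (5pm,5pm,3pm,2pm,4pm,4pm) (5pm,5pm,3pm,3pm,2pm,4pm) (5pm,5pm,3pm,3pm,4pm,4pm) (5pm,5pm,3pm,4pm,2pm,4pm) (5pm,5pm,3pm,4pm,3pm,4pm) — 6.
Hiring=3pm: (5pm,5pm,3pm,2pm,2pm,4pm) (5pm,5pm,3pm,2pm,4pm,4pm) (5pm,5pm,3pm,4pm,2pm,4pm) — 3.
Hiring=4pm: (5pm,5pm,3pm,2pm,2pm,4pm) (5pm,5pm,3pm,2pm,3pm,4pm) (5pm,5pm,3pm,3pm,2pm,4pm) — 3.
Summing: 6 + 3 + 3 = 12.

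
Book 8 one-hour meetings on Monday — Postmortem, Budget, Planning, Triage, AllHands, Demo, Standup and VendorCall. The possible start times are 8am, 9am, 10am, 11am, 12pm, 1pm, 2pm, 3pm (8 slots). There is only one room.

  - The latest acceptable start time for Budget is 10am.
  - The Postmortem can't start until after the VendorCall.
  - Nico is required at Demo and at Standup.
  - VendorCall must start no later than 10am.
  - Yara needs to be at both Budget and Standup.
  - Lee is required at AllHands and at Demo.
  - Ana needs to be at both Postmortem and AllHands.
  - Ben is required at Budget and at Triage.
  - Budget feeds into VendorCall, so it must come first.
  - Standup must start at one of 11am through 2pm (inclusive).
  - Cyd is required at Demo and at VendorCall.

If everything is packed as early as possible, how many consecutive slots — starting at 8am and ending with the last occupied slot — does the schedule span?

The precedence chain requires at least 3 distinct slots.
With at most 1 per slot and 8 meetings, at least 8 slots are needed.
Standup can't be placed before 11am — that is slot 4 counting from 8am — so the schedule must run through at least 4 slots.
8 works (last occupied slot: 3pm): for example Standup -> 11am; Budget -> 8am; VendorCall -> 9am; AllHands -> 2pm; Planning -> 12pm; Postmortem -> 10am; Demo -> 3pm; Triage -> 1pm.

8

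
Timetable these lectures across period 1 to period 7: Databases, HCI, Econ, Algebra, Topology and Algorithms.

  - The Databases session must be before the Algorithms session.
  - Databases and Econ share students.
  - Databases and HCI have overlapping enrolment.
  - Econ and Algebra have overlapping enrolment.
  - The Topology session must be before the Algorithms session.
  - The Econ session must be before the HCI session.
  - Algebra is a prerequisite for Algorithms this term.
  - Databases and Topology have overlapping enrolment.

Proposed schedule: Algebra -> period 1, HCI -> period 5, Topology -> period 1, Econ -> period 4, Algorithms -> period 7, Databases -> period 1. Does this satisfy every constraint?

No. Databases and Topology have overlapping enrolment is not satisfied.

The Databases session must be before the Algorithms session — holds.
Databases and Topology have overlapping enrolment — violated.
Econ and Algebra have overlapping enrolment — holds.
The Econ session must be before the HCI session — holds.
Algebra is a prerequisite for Algorithms this term — holds.
Databases and HCI have overlapping enrolment — holds.
Databases and Econ share students — holds.
The Topology session must be before the Algorithms session — holds.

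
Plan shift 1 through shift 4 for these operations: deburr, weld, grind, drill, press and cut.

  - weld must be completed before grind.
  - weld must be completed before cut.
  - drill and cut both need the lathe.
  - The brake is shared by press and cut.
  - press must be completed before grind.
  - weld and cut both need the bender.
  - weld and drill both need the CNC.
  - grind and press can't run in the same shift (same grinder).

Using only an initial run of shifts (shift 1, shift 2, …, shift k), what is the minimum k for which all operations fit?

The precedence chain requires at least 2 distinct shifts.
Could 2 shifts be enough, i.e. nothing placed later than shift 2? No: cut must come after weld (at shift 1 or later) → {shift 2}; weld must come before cut (at shift 2 or earlier) → {shift 1}; drill can't share with cut (shift 2) → {shift 1}; drill can't share with weld (shift 1) → nothing is left.
So 2 shifts is not enough.
3 works (last occupied shift: shift 3): for example drill -> shift 3; press -> shift 1; cut -> shift 2; deburr -> shift 1; weld -> shift 1; grind -> shift 2.

3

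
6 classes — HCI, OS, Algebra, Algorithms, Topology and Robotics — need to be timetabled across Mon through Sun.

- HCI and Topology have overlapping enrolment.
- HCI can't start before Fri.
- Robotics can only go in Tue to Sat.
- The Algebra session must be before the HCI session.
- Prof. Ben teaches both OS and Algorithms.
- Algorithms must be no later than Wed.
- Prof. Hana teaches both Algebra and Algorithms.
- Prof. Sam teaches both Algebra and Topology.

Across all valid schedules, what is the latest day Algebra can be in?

Downstream work caps Algebra at Sat.
Algebra at Sat is achievable: HCI=Sun, Topology=Mon, Robotics=Tue, OS=Tue, Algebra=Sat, Algorithms=Mon.

Sat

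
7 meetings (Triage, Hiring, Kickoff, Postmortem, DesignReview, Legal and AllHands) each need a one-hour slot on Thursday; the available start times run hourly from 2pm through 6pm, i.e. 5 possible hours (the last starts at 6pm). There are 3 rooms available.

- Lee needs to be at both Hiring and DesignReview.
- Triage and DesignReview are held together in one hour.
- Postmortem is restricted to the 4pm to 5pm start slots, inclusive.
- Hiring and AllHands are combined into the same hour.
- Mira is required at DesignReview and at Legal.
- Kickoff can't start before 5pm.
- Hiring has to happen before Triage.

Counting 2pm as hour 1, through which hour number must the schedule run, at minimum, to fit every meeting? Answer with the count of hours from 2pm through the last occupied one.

The precedence chain requires at least 2 distinct hours.
With at most 3 per hour and 7 meetings, at least 3 hours are needed.
Kickoff can't be placed before 5pm — that is hour 4 counting from 2pm — so the schedule must run through at least 4 hours.
4 works (last occupied hour: 5pm): for example DesignReview -> 3pm, Kickoff -> 5pm, Triage -> 3pm, Hiring -> 2pm, Postmortem -> 4pm, Legal -> 2pm, AllHands -> 2pm.

4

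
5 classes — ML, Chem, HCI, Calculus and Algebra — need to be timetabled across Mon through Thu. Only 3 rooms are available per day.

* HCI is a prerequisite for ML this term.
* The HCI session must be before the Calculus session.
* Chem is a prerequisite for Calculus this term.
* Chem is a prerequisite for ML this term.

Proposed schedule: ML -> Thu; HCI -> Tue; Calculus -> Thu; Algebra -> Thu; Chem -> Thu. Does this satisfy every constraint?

No — it violates: Only 3 rooms are available per day

Chem is a prerequisite for ML this term — violated.
Only 3 rooms are available per day — violated.
HCI is a prerequisite for ML this term — holds.
Chem is a prerequisite for Calculus this term — violated.
The HCI session must be before the Calculus session — holds.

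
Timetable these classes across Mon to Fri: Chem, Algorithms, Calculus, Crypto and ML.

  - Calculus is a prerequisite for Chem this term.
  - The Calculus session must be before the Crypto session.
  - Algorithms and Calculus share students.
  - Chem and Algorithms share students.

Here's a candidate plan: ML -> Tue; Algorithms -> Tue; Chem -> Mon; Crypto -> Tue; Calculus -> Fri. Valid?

No. Calculus is a prerequisite for Chem this term is not satisfied.

Algorithms and Calculus share students — holds.
The Calculus session must be before the Crypto session — violated.
Calculus is a prerequisite for Chem this term — violated.
Chem and Algorithms share students — holds.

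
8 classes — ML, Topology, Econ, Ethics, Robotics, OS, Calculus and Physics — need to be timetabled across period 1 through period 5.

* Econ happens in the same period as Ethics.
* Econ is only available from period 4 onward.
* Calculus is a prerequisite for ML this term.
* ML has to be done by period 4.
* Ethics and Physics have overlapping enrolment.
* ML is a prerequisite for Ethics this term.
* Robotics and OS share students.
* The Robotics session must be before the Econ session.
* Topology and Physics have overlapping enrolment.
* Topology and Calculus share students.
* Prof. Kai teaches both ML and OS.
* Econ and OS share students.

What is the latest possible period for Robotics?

Downstream work caps Robotics at period 4.
Robotics at period 4 is achievable: Topology in period 2, Physics in period 1, Econ in period 5, ML in period 2, Robotics in period 4, Ethics in period 5, Calculus in period 1, OS in period 1.

period 4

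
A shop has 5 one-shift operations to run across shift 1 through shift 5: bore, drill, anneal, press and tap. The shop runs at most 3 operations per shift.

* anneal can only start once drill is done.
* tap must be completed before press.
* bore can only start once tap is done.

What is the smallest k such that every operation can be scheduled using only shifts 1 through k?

2 shifts

The precedence chain requires at least 2 distinct shifts.
With at most 3 per shift and 5 operations, at least 2 shifts are needed.
2 works (last occupied shift: shift 2): for example anneal in shift 2, drill in shift 1, tap in shift 1, press in shift 2, bore in shift 2.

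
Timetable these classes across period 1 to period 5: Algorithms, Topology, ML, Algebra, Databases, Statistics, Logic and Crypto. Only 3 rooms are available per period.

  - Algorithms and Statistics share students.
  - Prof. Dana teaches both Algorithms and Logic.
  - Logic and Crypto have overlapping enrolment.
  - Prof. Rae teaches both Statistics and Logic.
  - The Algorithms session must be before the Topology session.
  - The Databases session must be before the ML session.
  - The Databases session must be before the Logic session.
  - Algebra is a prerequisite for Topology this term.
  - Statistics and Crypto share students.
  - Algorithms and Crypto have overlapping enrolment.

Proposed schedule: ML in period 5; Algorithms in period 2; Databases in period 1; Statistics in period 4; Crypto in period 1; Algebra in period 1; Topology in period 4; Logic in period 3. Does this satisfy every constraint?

Valid

Algebra is a prerequisite for Topology this term — holds.
Logic and Crypto have overlapping enrolment — holds.
Prof. Dana teaches both Algorithms and Logic — holds.
Prof. Rae teaches both Statistics and Logic — holds.
Only 3 rooms are available per period — holds.
The Databases session must be before the ML session — holds.
The Databases session must be before the Logic session — holds.
Algorithms and Statistics share students — holds.
The Algorithms session must be before the Topology session — holds.
Statistics and Crypto share students — holds.
Algorithms and Crypto have overlapping enrolment — holds.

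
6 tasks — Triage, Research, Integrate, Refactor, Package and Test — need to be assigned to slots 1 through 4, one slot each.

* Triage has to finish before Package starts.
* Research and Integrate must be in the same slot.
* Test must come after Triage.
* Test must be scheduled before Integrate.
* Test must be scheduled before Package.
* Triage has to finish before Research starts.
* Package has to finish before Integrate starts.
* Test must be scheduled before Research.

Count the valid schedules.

Enumerating: Refactor -> 1, Integrate -> 4, Triage -> 1, Package -> 3, Test -> 2, Research -> 4 | Research -> 4; Triage -> 1; Refactor -> 2; Package -> 3; Integrate -> 4; Test -> 2 | Research -> 4; Integrate -> 4; Test -> 2; Triage -> 1; Refactor -> 3; Package -> 3 | Test -> 2, Refactor -> 4, Package -> 3, Research -> 4, Triage -> 1, Integrate -> 4.

4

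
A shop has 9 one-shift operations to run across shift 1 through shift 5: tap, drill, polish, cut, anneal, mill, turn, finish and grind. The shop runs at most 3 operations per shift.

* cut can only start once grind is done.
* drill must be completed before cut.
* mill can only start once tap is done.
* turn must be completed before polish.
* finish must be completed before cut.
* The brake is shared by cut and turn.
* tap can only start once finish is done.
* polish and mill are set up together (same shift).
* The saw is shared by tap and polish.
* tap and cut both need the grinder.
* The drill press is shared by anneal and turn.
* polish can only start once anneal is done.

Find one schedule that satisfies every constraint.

tap -> shift 3, finish -> shift 1, grind -> shift 1, polish -> shift 4, turn -> shift 3, mill -> shift 4, drill -> shift 1, anneal -> shift 2, cut -> shift 2

Checking: anneal(shift 2) before polish(shift 4); finish(shift 1) before cut(shift 2); finish(shift 1) before tap(shift 3); grind(shift 1) before cut(shift 2); drill(shift 1) before cut(shift 2); turn(shift 3) before polish(shift 4); tap(shift 3) before mill(shift 4); cut(shift 2) != turn(shift 3); tap(shift 3) != cut(shift 2); tap(shift 3) != polish(shift 4); anneal(shift 2) != turn(shift 3); polish = mill = shift 4; max 3 per shift (cap 3).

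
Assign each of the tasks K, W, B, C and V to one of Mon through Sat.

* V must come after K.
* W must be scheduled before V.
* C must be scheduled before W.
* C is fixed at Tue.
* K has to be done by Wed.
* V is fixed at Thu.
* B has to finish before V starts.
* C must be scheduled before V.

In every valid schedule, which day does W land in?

C is fixed at Tue and must come before W, so W is at least Wed.
V is fixed at Thu and must come after W, so W is at most Wed.
So W must be Wed.

Wed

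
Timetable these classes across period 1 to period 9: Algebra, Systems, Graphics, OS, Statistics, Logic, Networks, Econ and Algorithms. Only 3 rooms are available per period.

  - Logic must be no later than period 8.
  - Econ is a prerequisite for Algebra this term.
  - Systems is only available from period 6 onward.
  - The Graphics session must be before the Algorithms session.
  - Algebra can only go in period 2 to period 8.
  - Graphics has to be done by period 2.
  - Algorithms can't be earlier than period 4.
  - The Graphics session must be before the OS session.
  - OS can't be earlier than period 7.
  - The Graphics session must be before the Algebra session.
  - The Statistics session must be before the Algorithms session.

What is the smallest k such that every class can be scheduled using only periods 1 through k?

The precedence chain requires at least 2 distinct periods.
With at most 3 per period and 9 classes, at least 3 periods are needed.
OS can't be placed before period 7, so the schedule must run through at least period 7.
7 works (last occupied period: period 7): for example Algorithms -> period 4; OS -> period 7; Systems -> period 6; Networks -> period 2; Statistics -> period 1; Econ -> period 1; Algebra -> period 2; Logic -> period 2; Graphics -> period 1.

7 periods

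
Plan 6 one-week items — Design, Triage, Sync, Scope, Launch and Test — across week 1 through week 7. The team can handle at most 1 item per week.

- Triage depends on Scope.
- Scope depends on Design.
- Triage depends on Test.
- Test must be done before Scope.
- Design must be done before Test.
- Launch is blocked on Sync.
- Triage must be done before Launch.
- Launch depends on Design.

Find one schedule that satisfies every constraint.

Sync in week 5; Scope in week 3; Triage in week 4; Design in week 1; Test in week 2; Launch in week 6

Checking: Scope(week 3) before Triage(week 4); Triage(week 4) before Launch(week 6); Design(week 1) before Scope(week 3); Design(week 1) before Test(week 2); Design(week 1) before Launch(week 6); Sync(week 5) before Launch(week 6); Test(week 2) before Scope(week 3); Test(week 2) before Triage(week 4); max 1 per week (cap 1).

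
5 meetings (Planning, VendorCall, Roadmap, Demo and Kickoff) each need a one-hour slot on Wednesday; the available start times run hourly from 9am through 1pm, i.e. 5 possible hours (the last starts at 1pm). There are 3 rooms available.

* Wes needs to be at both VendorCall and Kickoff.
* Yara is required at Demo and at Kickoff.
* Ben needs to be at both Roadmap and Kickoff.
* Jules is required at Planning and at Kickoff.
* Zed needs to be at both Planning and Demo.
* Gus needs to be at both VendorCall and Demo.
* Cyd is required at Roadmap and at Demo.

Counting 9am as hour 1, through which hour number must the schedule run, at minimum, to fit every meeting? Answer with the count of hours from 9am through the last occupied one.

3

With at most 3 per hour and 5 meetings, at least 2 hours are needed.
Could 2 hours be enough, i.e. nothing placed later than 10am? No: Planning, Demo and Kickoff must all be in different hours (Planning/Demo can't share; Planning/Kickoff can't share; Demo/Kickoff can't share), but only 2 hours are available: 3 meetings can't fit in 2 distinct hours.
So 2 hours is not enough.
3 works (last occupied hour: 11am): for example Roadmap -> 9am; Demo -> 10am; Kickoff -> 11am; Planning -> 9am; VendorCall -> 9am.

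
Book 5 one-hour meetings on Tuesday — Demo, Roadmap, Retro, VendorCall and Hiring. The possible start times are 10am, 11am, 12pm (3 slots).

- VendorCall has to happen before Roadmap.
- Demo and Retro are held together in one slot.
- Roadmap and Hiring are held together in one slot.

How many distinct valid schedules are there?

9

Splitting on Demo: it can be 10am (3), 11am (3), 12pm (3). Listing each branch's schedules as (Roadmap, Retro, VendorCall, Hiring):
Demo=10am: (11am,10am,10am,11am) (12pm,10am,10am,12pm) (12pm,10am,11am,12pm) — 3.
Demo=11am: (11am,11am,10am,11am) (12pm,11am,10am,12pm) (12pm,11am,11am,12pm) — 3.
Demo=12pm: (11am,12pm,10am,11am) (12pm,12pm,10am,12pm) (12pm,12pm,11am,12pm) — 3.
Summing: 3 + 3 + 3 = 9.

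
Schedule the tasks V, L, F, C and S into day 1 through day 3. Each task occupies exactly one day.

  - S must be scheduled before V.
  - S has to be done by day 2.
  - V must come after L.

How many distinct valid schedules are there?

Splitting on V: it can be day 2 (9), day 3 (36). Listing each branch's schedules as (L, F, C, S) by day number:
V=day 2: (1,1,1,1) (1,1,2,1) (1,1,3,1) (1,2,1,1) (1,2,2,1) (1,2,3,1) (1,3,1,1) (1,3,2,1) (1,3,3,1) — 9.
V=day 3: (1,1,1,1) (1,1,1,2) (1,1,2,1) (1,1,2,2) (1,1,3,1) (1,1,3,2) (1,2,1,1) (1,2,1,2) (1,2,2,1) (1,2,2,2) (1,2,3,1) (1,2,3,2) (1,3,1,1) (1,3,1,2) (1,3,2,1) (1,3,2,2) (1,3,3,1) (1,3,3,2) (2,1,1,1) (2,1,1,2) (2,1,2,1) (2,1,2,2) (2,1,3,1) (2,1,3,2) (2,2,1,1) (2,2,1,2) (2,2,2,1) (2,2,2,2) (2,2,3,1) (2,2,3,2) (2,3,1,1) (2,3,1,2) (2,3,2,1) (2,3,2,2) (2,3,3,1) (2,3,3,2) — 36.
Summing: 9 + 36 = 45.

45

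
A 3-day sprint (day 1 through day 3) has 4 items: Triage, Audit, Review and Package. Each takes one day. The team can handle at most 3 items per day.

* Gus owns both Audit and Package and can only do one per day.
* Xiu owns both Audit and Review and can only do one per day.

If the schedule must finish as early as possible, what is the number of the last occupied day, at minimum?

day 2

With at most 3 per day and 4 work items, at least 2 days are needed.
2 works (last occupied day: day 2): for example Triage=day 1; Audit=day 1; Review=day 2; Package=day 2.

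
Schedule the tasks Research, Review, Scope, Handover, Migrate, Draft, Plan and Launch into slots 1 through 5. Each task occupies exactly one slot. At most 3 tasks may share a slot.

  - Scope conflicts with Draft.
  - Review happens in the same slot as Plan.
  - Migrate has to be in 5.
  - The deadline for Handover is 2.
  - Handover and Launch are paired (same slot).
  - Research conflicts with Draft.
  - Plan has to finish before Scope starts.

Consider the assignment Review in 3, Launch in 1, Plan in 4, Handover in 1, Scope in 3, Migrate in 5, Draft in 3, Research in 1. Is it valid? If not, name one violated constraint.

Handover and Launch are paired (same slot) — holds.
At most 3 tasks may share a slot — holds.
Scope conflicts with Draft — violated.
Review happens in the same slot as Plan — violated.
Plan has to finish before Scope starts — violated.
Migrate has to be in 5 — holds.
Research conflicts with Draft — holds.
The deadline for Handover is 2 — holds.

No — it violates: Plan has to finish before Scope starts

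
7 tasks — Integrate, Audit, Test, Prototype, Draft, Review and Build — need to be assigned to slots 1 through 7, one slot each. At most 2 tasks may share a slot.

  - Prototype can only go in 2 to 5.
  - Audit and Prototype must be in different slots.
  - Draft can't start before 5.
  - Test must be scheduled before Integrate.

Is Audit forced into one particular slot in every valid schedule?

No

Audit can be 1 (e.g. Draft in 5; Audit in 1; Review in 3; Prototype in 2; Test in 1; Build in 3; Integrate in 2) or 2 (e.g. Test -> 1; Draft -> 5; Review -> 1; Audit -> 2; Build -> 3; Prototype -> 3; Integrate -> 2).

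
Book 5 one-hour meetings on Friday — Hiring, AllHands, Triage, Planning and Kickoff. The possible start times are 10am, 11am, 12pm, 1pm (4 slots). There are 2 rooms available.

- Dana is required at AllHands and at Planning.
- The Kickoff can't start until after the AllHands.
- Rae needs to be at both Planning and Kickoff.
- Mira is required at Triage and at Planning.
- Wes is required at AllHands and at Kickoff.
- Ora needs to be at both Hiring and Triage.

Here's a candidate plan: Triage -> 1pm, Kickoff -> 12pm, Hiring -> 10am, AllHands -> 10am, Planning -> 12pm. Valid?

Dana is required at AllHands and at Planning — holds.
Rae needs to be at both Planning and Kickoff — violated.
Wes is required at AllHands and at Kickoff — holds.
There are 2 rooms available — holds.
Mira is required at Triage and at Planning — holds.
Ora needs to be at both Hiring and Triage — holds.
The Kickoff can't start until after the AllHands — holds.

No — it violates: Rae needs to be at both Planning and Kickoff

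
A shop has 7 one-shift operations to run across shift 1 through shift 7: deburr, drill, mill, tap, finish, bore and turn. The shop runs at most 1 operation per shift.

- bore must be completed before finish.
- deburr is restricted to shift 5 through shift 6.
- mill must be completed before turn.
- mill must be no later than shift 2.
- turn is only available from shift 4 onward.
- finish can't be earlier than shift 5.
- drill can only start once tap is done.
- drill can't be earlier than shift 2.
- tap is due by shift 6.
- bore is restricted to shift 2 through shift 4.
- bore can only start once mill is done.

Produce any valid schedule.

deburr=shift 5; finish=shift 6; tap=shift 3; bore=shift 2; mill=shift 1; drill=shift 7; turn=shift 4

Checking: tap(shift 3) before drill(shift 7); mill(shift 1) before turn(shift 4); bore(shift 2) before finish(shift 6); mill(shift 1) before bore(shift 2); finish=shift 6 in [shift 5,shift 7]; turn=shift 4 in [shift 4,shift 7]; tap=shift 3 in [shift 1,shift 6]; deburr=shift 5 in [shift 5,shift 6]; bore=shift 2 in [shift 2,shift 4]; drill=shift 7 in [shift 2,shift 7]; mill=shift 1 in [shift 1,shift 2]; max 1 per shift (cap 1).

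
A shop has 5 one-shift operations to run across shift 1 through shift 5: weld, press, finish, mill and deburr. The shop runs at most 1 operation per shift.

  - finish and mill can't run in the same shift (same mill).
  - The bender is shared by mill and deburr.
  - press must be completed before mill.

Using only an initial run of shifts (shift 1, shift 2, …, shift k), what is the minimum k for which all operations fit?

The precedence chain requires at least 2 distinct shifts.
With at most 1 per shift and 5 operations, at least 5 shifts are needed.
5 works (last occupied shift: shift 5): for example mill -> shift 2; press -> shift 1; finish -> shift 4; deburr -> shift 5; weld -> shift 3.

5 shifts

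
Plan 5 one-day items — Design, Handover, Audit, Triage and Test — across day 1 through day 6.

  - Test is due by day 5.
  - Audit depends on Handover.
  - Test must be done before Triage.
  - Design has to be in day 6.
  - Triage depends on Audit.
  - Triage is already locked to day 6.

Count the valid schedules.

50

Splitting on Handover: it can be day 1 (20), day 2 (15), day 3 (10), day 4 (5). Listing each branch's schedules as (Design, Audit, Triage, Test) by day number:
Handover=day 1: (6,2,6,1) (6,2,6,2) (6,2,6,3) (6,2,6,4) (6,2,6,5) (6,3,6,1) (6,3,6,2) (6,3,6,3) (6,3,6,4) (6,3,6,5) (6,4,6,1) (6,4,6,2) (6,4,6,3) (6,4,6,4) (6,4,6,5) (6,5,6,1) (6,5,6,2) (6,5,6,3) (6,5,6,4) (6,5,6,5) — 20.
Handover=day 2: (6,3,6,1) (6,3,6,2) (6,3,6,3) (6,3,6,4) (6,3,6,5) (6,4,6,1) (6,4,6,2) (6,4,6,3) (6,4,6,4) (6,4,6,5) (6,5,6,1) (6,5,6,2) (6,5,6,3) (6,5,6,4) (6,5,6,5) — 15.
Handover=day 3: (6,4,6,1) (6,4,6,2) (6,4,6,3) (6,4,6,4) (6,4,6,5) (6,5,6,1) (6,5,6,2) (6,5,6,3) (6,5,6,4) (6,5,6,5) — 10.
Handover=day 4: (6,5,6,1) (6,5,6,2) (6,5,6,3) (6,5,6,4) (6,5,6,5) — 5.
Summing: 20 + 15 + 10 + 5 = 50.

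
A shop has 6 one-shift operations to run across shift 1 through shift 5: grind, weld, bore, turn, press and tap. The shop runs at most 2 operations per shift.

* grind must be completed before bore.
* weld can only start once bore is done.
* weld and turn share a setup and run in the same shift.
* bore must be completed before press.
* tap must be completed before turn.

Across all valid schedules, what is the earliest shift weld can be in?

shift 3

Precedence pushes weld to at least shift 3.
weld at shift 3 is achievable: bore -> shift 2, weld -> shift 3, tap -> shift 1, press -> shift 4, grind -> shift 1, turn -> shift 3.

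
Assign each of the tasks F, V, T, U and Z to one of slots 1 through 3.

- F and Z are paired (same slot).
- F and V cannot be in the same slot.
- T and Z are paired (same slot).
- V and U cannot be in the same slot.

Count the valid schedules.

12

Splitting on F: it can be 1 (4), 2 (4), 3 (4). Listing each branch's schedules as (V, T, U, Z):
F=1: (2,1,1,1) (2,1,3,1) (3,1,1,1) (3,1,2,1) — 4.
F=2: (1,2,2,2) (1,2,3,2) (3,2,1,2) (3,2,2,2) — 4.
F=3: (1,3,2,3) (1,3,3,3) (2,3,1,3) (2,3,3,3) — 4.
Summing: 4 + 4 + 4 = 12.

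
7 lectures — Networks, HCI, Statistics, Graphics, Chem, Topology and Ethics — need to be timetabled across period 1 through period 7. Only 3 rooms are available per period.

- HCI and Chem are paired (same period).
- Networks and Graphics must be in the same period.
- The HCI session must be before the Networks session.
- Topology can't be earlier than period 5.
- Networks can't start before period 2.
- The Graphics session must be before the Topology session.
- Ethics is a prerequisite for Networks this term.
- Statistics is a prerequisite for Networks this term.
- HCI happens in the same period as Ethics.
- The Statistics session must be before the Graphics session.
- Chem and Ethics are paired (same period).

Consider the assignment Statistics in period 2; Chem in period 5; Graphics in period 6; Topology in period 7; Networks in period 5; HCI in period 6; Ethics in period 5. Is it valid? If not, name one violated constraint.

No — it violates: The HCI session must be before the Networks session

HCI happens in the same period as Ethics — violated.
The HCI session must be before the Networks session — violated.
Statistics is a prerequisite for Networks this term — holds.
HCI and Chem are paired (same period) — violated.
Ethics is a prerequisite for Networks this term — violated.
Networks and Graphics must be in the same period — violated.
Topology can't be earlier than period 5 — holds.
The Graphics session must be before the Topology session — holds.
The Statistics session must be before the Graphics session — holds.
Networks can't start before period 2 — holds.
Only 3 rooms are available per period — holds.
Chem and Ethics are paired (same period) — holds.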